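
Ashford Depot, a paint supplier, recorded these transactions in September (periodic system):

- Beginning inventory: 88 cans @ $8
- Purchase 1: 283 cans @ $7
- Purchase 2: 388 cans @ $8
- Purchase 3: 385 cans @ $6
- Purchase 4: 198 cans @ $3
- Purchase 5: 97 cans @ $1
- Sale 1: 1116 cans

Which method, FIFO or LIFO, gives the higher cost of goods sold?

FIFO COGS: 88 @ $8 + 283 @ $7 + 388 @ $8 + 357 @ $6 = $7,931
LIFO COGS: 97 @ $1 + 198 @ $3 + 385 @ $6 + 388 @ $8 + 48 @ $7 = $6,441

FIFO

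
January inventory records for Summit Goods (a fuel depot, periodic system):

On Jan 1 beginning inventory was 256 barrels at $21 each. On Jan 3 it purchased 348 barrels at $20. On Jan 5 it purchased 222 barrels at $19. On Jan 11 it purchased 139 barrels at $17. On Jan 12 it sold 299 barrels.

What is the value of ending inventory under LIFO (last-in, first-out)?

Ending inventory = $13,514

Jan 12, 299 sold [LIFO — newest first]: 139 @ $17 + 160 @ $19 = $5,403
Ending inventory: 256 @ $21 + 348 @ $20 + 62 @ $19 = $13,514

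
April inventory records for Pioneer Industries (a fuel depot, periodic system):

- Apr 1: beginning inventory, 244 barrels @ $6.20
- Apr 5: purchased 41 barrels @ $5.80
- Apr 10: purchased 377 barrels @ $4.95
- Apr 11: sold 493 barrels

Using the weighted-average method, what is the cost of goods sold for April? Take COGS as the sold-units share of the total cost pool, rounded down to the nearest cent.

Apr 11, sell 493: 493/662 × $3,616.75 → $2,693.44
Ending inventory (cost pool remaining) = $923.31
Check: goods available $3,616.75 = COGS $2,693.44 + ending $923.31

COGS = $2,693.44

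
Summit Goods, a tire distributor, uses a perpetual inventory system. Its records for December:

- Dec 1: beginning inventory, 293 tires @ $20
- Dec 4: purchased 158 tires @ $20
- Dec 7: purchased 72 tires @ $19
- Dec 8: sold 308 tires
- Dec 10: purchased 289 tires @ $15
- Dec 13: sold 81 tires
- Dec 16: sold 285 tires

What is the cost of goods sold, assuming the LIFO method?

Dec 8, 308 sold [LIFO — newest first]: 72 @ $19 + 158 @ $20 + 78 @ $20 = $6,088
Dec 13, 81 sold [LIFO — newest first]: 81 @ $15 = $1,215
Dec 16, 285 sold [LIFO — newest first]: 208 @ $15 + 77 @ $20 = $4,660
Total COGS = $6,088 + $1,215 + $4,660 = $11,963
Ending inventory: 138 @ $20 = $2,760

COGS = $11,963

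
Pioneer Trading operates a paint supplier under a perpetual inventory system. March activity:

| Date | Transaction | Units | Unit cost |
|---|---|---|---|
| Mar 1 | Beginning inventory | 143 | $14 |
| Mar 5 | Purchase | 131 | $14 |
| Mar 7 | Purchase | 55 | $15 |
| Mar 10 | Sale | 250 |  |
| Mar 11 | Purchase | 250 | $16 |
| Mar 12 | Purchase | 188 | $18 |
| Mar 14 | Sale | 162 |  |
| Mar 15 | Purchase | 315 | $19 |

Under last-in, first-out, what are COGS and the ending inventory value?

COGS = $6,471; ending inventory = $11,559

Mar 10, 250 sold [LIFO — newest first]: 55 @ $15 + 131 @ $14 + 64 @ $14 = $3,555
Mar 14, 162 sold [LIFO — newest first]: 162 @ $18 = $2,916
Total COGS = $3,555 + $2,916 = $6,471
Ending inventory: 79 @ $14 + 250 @ $16 + 26 @ $18 + 315 @ $19 = $11,559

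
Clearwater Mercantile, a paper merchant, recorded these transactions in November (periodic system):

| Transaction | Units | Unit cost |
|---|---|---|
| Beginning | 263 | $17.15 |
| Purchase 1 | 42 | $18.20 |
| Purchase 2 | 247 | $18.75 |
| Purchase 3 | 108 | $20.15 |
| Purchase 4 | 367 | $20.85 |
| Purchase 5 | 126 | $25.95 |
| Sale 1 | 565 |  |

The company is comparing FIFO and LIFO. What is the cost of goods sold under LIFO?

COGS = $12,372.45

FIFO COGS: 263 @ $17.15 + 42 @ $18.20 + 247 @ $18.75 + 13 @ $20.15 = $10,168.05
LIFO COGS: 126 @ $25.95 + 367 @ $20.85 + 72 @ $20.15 = $12,372.45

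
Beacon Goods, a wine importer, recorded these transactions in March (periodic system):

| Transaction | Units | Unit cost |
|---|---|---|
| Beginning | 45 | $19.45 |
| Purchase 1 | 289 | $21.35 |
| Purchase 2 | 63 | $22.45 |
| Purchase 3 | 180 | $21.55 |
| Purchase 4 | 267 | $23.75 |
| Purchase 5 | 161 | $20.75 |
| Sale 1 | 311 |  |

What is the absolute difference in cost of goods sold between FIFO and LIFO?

$348.90

FIFO COGS: 45 @ $19.45 + 266 @ $21.35 = $6,554.35
LIFO COGS: 161 @ $20.75 + 150 @ $23.75 = $6,903.25
Difference = |$6,554.35 − $6,903.25| = $348.90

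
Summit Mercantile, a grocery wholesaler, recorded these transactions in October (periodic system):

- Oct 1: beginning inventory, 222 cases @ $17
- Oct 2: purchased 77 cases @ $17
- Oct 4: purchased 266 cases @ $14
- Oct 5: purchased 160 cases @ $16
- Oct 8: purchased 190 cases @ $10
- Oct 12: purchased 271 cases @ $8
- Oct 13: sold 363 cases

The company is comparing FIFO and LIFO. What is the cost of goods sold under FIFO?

COGS = $5,979

FIFO COGS: 222 @ $17 + 77 @ $17 + 64 @ $14 = $5,979
LIFO COGS: 271 @ $8 + 92 @ $10 = $3,088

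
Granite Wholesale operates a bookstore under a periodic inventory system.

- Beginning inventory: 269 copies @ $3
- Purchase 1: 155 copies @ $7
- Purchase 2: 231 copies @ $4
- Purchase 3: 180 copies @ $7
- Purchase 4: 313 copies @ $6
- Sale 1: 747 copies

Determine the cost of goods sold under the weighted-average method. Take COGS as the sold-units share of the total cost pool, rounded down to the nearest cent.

Sale 1, sell 747: 747/1148 × $5,954.00 → $3,874.24
Ending inventory (cost pool remaining) = $2,079.76
Check: goods available $5,954.00 = COGS $3,874.24 + ending $2,079.76

COGS = $3,874.24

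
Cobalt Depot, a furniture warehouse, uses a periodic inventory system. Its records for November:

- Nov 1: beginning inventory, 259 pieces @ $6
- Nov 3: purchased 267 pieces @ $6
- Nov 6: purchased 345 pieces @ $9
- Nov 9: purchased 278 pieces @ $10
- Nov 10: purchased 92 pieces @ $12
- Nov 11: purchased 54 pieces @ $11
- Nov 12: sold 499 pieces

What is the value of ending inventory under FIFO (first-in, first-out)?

Nov 12, 499 sold [FIFO — oldest first]: 259 @ $6 + 240 @ $6 = $2,994
Ending inventory: 27 @ $6 + 345 @ $9 + 278 @ $10 + 92 @ $12 + 54 @ $11 = $7,745
Check: goods available $10,739 = COGS $2,994 + ending $7,745

Ending inventory = $7,745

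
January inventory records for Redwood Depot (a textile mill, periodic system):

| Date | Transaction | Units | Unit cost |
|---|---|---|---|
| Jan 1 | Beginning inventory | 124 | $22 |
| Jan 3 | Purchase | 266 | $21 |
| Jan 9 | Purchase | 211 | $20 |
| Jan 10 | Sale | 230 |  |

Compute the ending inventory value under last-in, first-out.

Ending inventory = $7,915

Jan 10, 230 sold [LIFO — newest first]: 211 @ $20 + 19 @ $21 = $4,619
Ending inventory: 124 @ $22 + 247 @ $21 = $7,915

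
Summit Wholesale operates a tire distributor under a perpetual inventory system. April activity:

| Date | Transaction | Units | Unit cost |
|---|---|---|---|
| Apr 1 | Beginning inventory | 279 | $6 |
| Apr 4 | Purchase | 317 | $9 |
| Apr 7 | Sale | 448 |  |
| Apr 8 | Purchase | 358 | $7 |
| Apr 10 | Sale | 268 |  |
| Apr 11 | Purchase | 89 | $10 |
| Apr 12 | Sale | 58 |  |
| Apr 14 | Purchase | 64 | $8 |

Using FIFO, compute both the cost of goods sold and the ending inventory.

Apr 7, 448 sold [FIFO — oldest first]: 279 @ $6 + 169 @ $9 = $3,195
Apr 10, 268 sold [FIFO — oldest first]: 148 @ $9 + 120 @ $7 = $2,172
Apr 12, 58 sold [FIFO — oldest first]: 58 @ $7 = $406
Total COGS = $3,195 + $2,172 + $406 = $5,773
Ending inventory: 180 @ $7 + 89 @ $10 + 64 @ $8 = $2,662

COGS = $5,773; ending inventory = $2,662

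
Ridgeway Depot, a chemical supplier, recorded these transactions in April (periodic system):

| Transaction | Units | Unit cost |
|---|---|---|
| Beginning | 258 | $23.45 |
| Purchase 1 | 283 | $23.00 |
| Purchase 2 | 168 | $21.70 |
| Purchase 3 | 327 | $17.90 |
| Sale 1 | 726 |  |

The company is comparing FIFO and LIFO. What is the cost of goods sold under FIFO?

COGS = $16,509.00

FIFO COGS: 258 @ $23.45 + 283 @ $23.00 + 168 @ $21.70 + 17 @ $17.90 = $16,509.00
LIFO COGS: 327 @ $17.90 + 168 @ $21.70 + 231 @ $23.00 = $14,811.90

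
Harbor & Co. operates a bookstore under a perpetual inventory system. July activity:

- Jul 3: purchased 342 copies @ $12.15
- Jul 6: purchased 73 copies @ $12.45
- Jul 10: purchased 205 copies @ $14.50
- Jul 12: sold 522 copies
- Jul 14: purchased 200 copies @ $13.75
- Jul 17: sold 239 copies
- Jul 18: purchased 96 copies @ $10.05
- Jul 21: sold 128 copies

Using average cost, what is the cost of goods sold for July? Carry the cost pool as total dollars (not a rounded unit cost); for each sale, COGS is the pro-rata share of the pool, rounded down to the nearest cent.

After Jul 3: 342 on hand, pool $4,155.30 (≈ $12.1500 each)
After Jul 6: 415 on hand, pool $5,064.15 (≈ $12.2028 each)
After Jul 10: 620 on hand, pool $8,036.65 (≈ $12.9623 each)
Jul 12, sell 522: 522/620 × $8,036.65 → $6,766.34
After Jul 14: 298 on hand, pool $4,020.31 (≈ $13.4910 each)
Jul 17, sell 239: 239/298 × $4,020.31 → $3,224.34
After Jul 18: 155 on hand, pool $1,760.77 (≈ $11.3598 each)
Jul 21, sell 128: 128/155 × $1,760.77 → $1,454.05
Total COGS = $6,766.34 + $3,224.34 + $1,454.05 = $11,444.73
Ending inventory (cost pool remaining) = $306.72

COGS = $11,444.73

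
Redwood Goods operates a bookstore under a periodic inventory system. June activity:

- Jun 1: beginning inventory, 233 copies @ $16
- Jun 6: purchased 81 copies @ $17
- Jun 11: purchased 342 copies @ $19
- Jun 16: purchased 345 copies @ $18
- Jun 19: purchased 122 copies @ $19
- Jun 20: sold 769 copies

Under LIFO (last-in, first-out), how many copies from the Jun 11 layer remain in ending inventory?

Jun 20, 769 sold [LIFO — newest first]: 122 @ $19 + 345 @ $18 + 302 @ $19 = $14,266
Ending inventory: 233 @ $16 + 81 @ $17 + 40 @ $19 = $5,865
Check: goods available $20,131 = COGS $14,266 + ending $5,865

40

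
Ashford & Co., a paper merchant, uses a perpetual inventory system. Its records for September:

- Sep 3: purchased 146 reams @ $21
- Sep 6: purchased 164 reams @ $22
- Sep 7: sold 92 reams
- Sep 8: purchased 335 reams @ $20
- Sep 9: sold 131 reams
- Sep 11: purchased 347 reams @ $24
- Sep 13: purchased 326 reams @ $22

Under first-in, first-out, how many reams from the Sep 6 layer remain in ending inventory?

Sep 7, 92 sold [FIFO — oldest first]: 92 @ $21 = $1,932
Sep 9, 131 sold [FIFO — oldest first]: 54 @ $21 + 77 @ $22 = $2,828
Total COGS = $1,932 + $2,828 = $4,760
Ending inventory: 87 @ $22 + 335 @ $20 + 347 @ $24 + 326 @ $22 = $24,114
Check: goods available $28,874 = COGS $4,760 + ending $24,114

87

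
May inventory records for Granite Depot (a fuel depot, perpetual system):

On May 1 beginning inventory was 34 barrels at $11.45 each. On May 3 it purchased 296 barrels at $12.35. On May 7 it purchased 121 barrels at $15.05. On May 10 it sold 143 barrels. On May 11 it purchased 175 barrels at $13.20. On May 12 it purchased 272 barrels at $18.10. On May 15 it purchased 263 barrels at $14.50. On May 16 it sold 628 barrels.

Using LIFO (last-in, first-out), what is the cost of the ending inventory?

Ending inventory = $4,855.60

May 10, 143 sold [LIFO — newest first]: 121 @ $15.05 + 22 @ $12.35 = $2,092.75
May 16, 628 sold [LIFO — newest first]: 263 @ $14.50 + 272 @ $18.10 + 93 @ $13.20 = $9,964.30
Total COGS = $2,092.75 + $9,964.30 = $12,057.05
Ending inventory: 34 @ $11.45 + 274 @ $12.35 + 82 @ $13.20 = $4,855.60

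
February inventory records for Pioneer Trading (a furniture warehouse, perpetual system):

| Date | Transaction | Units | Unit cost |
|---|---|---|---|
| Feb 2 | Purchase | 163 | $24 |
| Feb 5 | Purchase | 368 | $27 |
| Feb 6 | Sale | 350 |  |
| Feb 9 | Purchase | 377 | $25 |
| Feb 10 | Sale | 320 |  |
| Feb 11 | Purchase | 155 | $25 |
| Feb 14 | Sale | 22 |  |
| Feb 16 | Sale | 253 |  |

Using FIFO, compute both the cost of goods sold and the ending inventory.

Feb 6, 350 sold [FIFO — oldest first]: 163 @ $24 + 187 @ $27 = $8,961
Feb 10, 320 sold [FIFO — oldest first]: 181 @ $27 + 139 @ $25 = $8,362
Feb 14, 22 sold [FIFO — oldest first]: 22 @ $25 = $550
Feb 16, 253 sold [FIFO — oldest first]: 216 @ $25 + 37 @ $25 = $6,325
Total COGS = $8,961 + $8,362 + $550 + $6,325 = $24,198
Ending inventory: 118 @ $25 = $2,950

COGS = $24,198; ending inventory = $2,950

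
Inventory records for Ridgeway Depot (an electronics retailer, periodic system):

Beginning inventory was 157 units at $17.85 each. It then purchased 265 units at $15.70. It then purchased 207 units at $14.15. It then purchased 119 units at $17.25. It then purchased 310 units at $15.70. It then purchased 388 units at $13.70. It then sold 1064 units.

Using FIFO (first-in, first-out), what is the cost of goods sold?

COGS = $16,893.95

Sale 1 (1064) [FIFO — oldest first]: 157 @ $17.85 + 265 @ $15.70 + 207 @ $14.15 + 119 @ $17.25 + 310 @ $15.70 + 6 @ $13.70 = $16,893.95
Ending inventory: 382 @ $13.70 = $5,233.40
Check: goods available $22,127.35 = COGS $16,893.95 + ending $5,233.40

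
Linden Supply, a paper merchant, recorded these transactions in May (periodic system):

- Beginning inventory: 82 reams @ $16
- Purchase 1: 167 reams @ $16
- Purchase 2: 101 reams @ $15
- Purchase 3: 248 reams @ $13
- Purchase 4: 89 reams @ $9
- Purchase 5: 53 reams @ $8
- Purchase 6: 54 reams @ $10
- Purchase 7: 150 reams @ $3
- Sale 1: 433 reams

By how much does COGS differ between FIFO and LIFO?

$3,232

FIFO COGS: 82 @ $16 + 167 @ $16 + 101 @ $15 + 83 @ $13 = $6,578
LIFO COGS: 150 @ $3 + 54 @ $10 + 53 @ $8 + 89 @ $9 + 87 @ $13 = $3,346
Difference = |$6,578 − $3,346| = $3,232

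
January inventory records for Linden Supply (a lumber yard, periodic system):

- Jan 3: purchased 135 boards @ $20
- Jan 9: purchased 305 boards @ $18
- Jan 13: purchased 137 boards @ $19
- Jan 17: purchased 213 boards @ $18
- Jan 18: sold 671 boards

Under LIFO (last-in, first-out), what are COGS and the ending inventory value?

Jan 18, 671 sold [LIFO — newest first]: 213 @ $18 + 137 @ $19 + 305 @ $18 + 16 @ $20 = $12,247
Ending inventory: 119 @ $20 = $2,380
Check: goods available $14,627 = COGS $12,247 + ending $2,380

COGS = $12,247; ending inventory = $2,380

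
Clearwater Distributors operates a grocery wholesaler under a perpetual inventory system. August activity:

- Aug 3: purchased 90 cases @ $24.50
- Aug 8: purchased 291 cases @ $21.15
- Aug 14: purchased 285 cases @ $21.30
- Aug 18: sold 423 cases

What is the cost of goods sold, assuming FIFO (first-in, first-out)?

COGS = $9,254.25

Aug 18, 423 sold [FIFO — oldest first]: 90 @ $24.50 + 291 @ $21.15 + 42 @ $21.30 = $9,254.25
Ending inventory: 243 @ $21.30 = $5,175.90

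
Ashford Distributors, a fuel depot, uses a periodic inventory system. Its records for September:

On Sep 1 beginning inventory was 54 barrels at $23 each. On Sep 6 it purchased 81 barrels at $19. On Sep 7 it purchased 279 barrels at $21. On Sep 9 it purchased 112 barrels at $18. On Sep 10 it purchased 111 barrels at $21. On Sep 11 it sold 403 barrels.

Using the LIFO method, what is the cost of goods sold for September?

Sep 11, 403 sold [LIFO — newest first]: 111 @ $21 + 112 @ $18 + 180 @ $21 = $8,127
Ending inventory: 54 @ $23 + 81 @ $19 + 99 @ $21 = $4,860

COGS = $8,127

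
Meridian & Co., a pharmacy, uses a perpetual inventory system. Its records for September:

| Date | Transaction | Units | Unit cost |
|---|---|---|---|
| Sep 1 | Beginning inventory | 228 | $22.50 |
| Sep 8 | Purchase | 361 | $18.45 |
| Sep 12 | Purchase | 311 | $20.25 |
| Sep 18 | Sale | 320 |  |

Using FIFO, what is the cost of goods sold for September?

COGS = $6,827.40

Sep 18, 320 sold [FIFO — oldest first]: 228 @ $22.50 + 92 @ $18.45 = $6,827.40
Ending inventory: 269 @ $18.45 + 311 @ $20.25 = $11,260.80
Check: goods available $18,088.20 = COGS $6,827.40 + ending $11,260.80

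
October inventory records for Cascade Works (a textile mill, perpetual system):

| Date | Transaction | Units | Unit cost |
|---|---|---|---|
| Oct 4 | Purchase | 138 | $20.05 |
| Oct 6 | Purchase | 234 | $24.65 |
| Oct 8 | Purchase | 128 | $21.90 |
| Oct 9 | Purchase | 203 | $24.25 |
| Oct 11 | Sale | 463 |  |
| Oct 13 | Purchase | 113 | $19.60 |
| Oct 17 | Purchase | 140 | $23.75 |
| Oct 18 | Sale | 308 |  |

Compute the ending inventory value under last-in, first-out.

Ending inventory = $3,925.45

Oct 11, 463 sold [LIFO — newest first]: 203 @ $24.25 + 128 @ $21.90 + 132 @ $24.65 = $10,979.75
Oct 18, 308 sold [LIFO — newest first]: 140 @ $23.75 + 113 @ $19.60 + 55 @ $24.65 = $6,895.55
Total COGS = $10,979.75 + $6,895.55 = $17,875.30
Ending inventory: 138 @ $20.05 + 47 @ $24.65 = $3,925.45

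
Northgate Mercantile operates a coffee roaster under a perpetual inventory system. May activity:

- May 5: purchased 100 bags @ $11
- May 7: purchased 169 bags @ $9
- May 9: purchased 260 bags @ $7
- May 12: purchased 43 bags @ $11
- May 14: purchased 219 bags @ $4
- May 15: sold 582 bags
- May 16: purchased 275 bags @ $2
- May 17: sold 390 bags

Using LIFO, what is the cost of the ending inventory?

May 15, 582 sold [LIFO — newest first]: 219 @ $4 + 43 @ $11 + 260 @ $7 + 60 @ $9 = $3,709
May 17, 390 sold [LIFO — newest first]: 275 @ $2 + 109 @ $9 + 6 @ $11 = $1,597
Total COGS = $3,709 + $1,597 = $5,306
Ending inventory: 94 @ $11 = $1,034

Ending inventory = $1,034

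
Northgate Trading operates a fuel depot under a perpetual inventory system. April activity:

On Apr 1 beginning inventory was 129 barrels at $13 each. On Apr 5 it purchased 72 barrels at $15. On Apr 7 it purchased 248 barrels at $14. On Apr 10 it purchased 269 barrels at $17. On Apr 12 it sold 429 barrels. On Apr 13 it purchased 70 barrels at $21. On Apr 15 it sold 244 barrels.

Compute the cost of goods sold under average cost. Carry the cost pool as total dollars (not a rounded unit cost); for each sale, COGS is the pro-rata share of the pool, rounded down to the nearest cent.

COGS = $10,408.33

After Apr 1: 129 on hand, pool $1,677.00 (≈ $13.0000 each)
After Apr 5: 201 on hand, pool $2,757.00 (≈ $13.7164 each)
After Apr 7: 449 on hand, pool $6,229.00 (≈ $13.8731 each)
After Apr 10: 718 on hand, pool $10,802.00 (≈ $15.0446 each)
Apr 12, sell 429: 429/718 × $10,802.00 → $6,454.11
After Apr 13: 359 on hand, pool $5,817.89 (≈ $16.2058 each)
Apr 15, sell 244: 244/359 × $5,817.89 → $3,954.22
Total COGS = $6,454.11 + $3,954.22 = $10,408.33
Ending inventory (cost pool remaining) = $1,863.67
Check: goods available $12,272.00 = COGS $10,408.33 + ending $1,863.67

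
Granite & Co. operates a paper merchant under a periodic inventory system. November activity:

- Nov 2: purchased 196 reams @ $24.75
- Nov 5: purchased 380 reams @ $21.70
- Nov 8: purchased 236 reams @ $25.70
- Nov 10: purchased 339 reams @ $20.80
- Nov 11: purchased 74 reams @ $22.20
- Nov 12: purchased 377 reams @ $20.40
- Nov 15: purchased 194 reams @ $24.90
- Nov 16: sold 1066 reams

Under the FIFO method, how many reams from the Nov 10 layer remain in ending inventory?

Nov 16, 1066 sold [FIFO — oldest first]: 196 @ $24.75 + 380 @ $21.70 + 236 @ $25.70 + 254 @ $20.80 = $24,445.40
Ending inventory: 85 @ $20.80 + 74 @ $22.20 + 377 @ $20.40 + 194 @ $24.90 = $15,932.20
Check: goods available $40,377.60 = COGS $24,445.40 + ending $15,932.20

85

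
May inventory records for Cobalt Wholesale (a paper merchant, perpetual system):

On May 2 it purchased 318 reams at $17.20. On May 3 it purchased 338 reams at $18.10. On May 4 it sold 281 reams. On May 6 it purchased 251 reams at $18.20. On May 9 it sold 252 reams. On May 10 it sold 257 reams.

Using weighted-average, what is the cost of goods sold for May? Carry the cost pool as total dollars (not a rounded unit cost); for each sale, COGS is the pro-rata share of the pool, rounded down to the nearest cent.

COGS = $14,063.78

After May 2: 318 on hand, pool $5,469.60 (≈ $17.2000 each)
After May 3: 656 on hand, pool $11,587.40 (≈ $17.6637 each)
May 4, sell 281: 281/656 × $11,587.40 → $4,963.50
After May 6: 626 on hand, pool $11,192.10 (≈ $17.8788 each)
May 9, sell 252: 252/626 × $11,192.10 → $4,505.44
May 10, sell 257: 257/374 × $6,686.66 → $4,594.84
Total COGS = $4,963.50 + $4,505.44 + $4,594.84 = $14,063.78
Ending inventory (cost pool remaining) = $2,091.82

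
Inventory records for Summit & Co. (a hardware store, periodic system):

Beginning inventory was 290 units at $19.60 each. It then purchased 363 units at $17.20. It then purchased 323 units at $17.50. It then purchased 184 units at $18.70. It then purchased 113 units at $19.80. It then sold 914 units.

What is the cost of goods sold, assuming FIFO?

COGS = $16,495.10

Sale 1 (914) [FIFO — oldest first]: 290 @ $19.60 + 363 @ $17.20 + 261 @ $17.50 = $16,495.10
Ending inventory: 62 @ $17.50 + 184 @ $18.70 + 113 @ $19.80 = $6,763.20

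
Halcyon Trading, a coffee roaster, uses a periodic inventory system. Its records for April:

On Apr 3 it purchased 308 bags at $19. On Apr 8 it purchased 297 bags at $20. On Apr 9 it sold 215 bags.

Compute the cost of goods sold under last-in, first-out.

COGS = $4,300

Apr 9, 215 sold [LIFO — newest first]: 215 @ $20 = $4,300
Ending inventory: 308 @ $19 + 82 @ $20 = $7,492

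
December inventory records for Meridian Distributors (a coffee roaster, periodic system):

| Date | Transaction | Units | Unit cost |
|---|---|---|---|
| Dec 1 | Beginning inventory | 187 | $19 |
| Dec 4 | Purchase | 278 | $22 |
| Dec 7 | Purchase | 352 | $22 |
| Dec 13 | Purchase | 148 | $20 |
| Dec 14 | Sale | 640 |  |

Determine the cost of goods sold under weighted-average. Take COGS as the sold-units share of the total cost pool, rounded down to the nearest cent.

COGS = $13,511.62

Dec 14, sell 640: 640/965 × $20,373.00 → $13,511.62
Ending inventory (cost pool remaining) = $6,861.38
Check: goods available $20,373.00 = COGS $13,511.62 + ending $6,861.38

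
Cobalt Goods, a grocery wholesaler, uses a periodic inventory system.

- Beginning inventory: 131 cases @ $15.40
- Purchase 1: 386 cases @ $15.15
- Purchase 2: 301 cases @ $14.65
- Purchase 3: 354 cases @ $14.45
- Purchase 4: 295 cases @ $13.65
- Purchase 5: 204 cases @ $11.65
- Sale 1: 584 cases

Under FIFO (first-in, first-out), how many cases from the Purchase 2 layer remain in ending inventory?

234

Sale 1 (584) [FIFO — oldest first]: 131 @ $15.40 + 386 @ $15.15 + 67 @ $14.65 = $8,846.85
Ending inventory: 234 @ $14.65 + 354 @ $14.45 + 295 @ $13.65 + 204 @ $11.65 = $14,946.75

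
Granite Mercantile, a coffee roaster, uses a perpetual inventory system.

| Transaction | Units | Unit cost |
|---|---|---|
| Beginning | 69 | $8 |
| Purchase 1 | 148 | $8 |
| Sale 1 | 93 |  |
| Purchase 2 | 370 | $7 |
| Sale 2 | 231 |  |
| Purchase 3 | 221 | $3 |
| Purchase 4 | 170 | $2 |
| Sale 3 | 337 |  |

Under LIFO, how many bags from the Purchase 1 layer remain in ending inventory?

Sale 1 (93) [LIFO — newest first]: 93 @ $8 = $744
Sale 2 (231) [LIFO — newest first]: 231 @ $7 = $1,617
Sale 3 (337) [LIFO — newest first]: 170 @ $2 + 167 @ $3 = $841
Total COGS = $744 + $1,617 + $841 = $3,202
Ending inventory: 69 @ $8 + 55 @ $8 + 139 @ $7 + 54 @ $3 = $2,127
Check: goods available $5,329 = COGS $3,202 + ending $2,127

55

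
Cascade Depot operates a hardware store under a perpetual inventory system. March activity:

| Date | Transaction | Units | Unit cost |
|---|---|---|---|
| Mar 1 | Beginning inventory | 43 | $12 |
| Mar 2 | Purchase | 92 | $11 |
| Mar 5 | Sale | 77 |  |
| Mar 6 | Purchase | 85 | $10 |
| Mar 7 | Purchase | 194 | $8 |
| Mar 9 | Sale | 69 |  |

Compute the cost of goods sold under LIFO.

Mar 5, 77 sold [LIFO — newest first]: 77 @ $11 = $847
Mar 9, 69 sold [LIFO — newest first]: 69 @ $8 = $552
Total COGS = $847 + $552 = $1,399
Ending inventory: 43 @ $12 + 15 @ $11 + 85 @ $10 + 125 @ $8 = $2,531
Check: goods available $3,930 = COGS $1,399 + ending $2,531

COGS = $1,399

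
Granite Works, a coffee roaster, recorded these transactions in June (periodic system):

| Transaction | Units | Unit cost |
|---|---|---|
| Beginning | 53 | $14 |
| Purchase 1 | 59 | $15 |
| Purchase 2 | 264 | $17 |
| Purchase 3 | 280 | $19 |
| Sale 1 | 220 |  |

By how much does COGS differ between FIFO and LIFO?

FIFO COGS: 53 @ $14 + 59 @ $15 + 108 @ $17 = $3,463
LIFO COGS: 220 @ $19 = $4,180
Difference = |$3,463 − $4,180| = $717

$717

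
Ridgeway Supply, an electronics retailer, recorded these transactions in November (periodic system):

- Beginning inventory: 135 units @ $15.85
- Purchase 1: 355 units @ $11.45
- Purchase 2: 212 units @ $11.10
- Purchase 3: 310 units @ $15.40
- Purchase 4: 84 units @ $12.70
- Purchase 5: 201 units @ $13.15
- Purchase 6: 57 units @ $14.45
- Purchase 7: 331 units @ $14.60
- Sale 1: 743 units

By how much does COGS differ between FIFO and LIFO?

$1,255.10

FIFO COGS: 135 @ $15.85 + 355 @ $11.45 + 212 @ $11.10 + 41 @ $15.40 = $9,189.10
LIFO COGS: 331 @ $14.60 + 57 @ $14.45 + 201 @ $13.15 + 84 @ $12.70 + 70 @ $15.40 = $10,444.20
Difference = |$9,189.10 − $10,444.20| = $1,255.10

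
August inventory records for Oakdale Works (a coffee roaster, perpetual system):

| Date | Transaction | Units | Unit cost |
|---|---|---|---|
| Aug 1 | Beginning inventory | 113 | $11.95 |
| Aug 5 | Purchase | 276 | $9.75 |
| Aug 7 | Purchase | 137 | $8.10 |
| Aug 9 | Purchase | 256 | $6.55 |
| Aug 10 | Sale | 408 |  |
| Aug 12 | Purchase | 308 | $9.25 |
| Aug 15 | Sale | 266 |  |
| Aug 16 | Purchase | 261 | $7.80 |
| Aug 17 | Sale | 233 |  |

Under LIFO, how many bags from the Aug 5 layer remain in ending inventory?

Aug 10, 408 sold [LIFO — newest first]: 256 @ $6.55 + 137 @ $8.10 + 15 @ $9.75 = $2,932.75
Aug 15, 266 sold [LIFO — newest first]: 266 @ $9.25 = $2,460.50
Aug 17, 233 sold [LIFO — newest first]: 233 @ $7.80 = $1,817.40
Total COGS = $2,932.75 + $2,460.50 + $1,817.40 = $7,210.65
Ending inventory: 113 @ $11.95 + 261 @ $9.75 + 42 @ $9.25 + 28 @ $7.80 = $4,502.00

261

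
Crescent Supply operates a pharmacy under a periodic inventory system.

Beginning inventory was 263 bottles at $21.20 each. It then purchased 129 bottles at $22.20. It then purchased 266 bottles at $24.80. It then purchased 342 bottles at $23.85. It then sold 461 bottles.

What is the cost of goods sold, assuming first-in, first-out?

Sale 1 (461) [FIFO — oldest first]: 263 @ $21.20 + 129 @ $22.20 + 69 @ $24.80 = $10,150.60
Ending inventory: 197 @ $24.80 + 342 @ $23.85 = $13,042.30
Check: goods available $23,192.90 = COGS $10,150.60 + ending $13,042.30

COGS = $10,150.60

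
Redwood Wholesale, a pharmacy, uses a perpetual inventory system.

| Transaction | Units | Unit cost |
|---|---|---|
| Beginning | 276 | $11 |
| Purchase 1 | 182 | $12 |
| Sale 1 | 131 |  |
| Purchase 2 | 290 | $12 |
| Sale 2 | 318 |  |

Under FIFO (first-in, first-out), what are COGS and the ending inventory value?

COGS = $5,112; ending inventory = $3,588

Sale 1 (131) [FIFO — oldest first]: 131 @ $11 = $1,441
Sale 2 (318) [FIFO — oldest first]: 145 @ $11 + 173 @ $12 = $3,671
Total COGS = $1,441 + $3,671 = $5,112
Ending inventory: 9 @ $12 + 290 @ $12 = $3,588
Check: goods available $8,700 = COGS $5,112 + ending $3,588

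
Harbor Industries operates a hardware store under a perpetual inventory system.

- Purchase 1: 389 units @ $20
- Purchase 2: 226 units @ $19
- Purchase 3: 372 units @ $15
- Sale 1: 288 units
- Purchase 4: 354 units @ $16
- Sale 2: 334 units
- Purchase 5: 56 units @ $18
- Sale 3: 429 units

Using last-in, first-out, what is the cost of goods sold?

COGS = $17,406

Sale 1 (288) [LIFO — newest first]: 288 @ $15 = $4,320
Sale 2 (334) [LIFO — newest first]: 334 @ $16 = $5,344
Sale 3 (429) [LIFO — newest first]: 56 @ $18 + 20 @ $16 + 84 @ $15 + 226 @ $19 + 43 @ $20 = $7,742
Total COGS = $4,320 + $5,344 + $7,742 = $17,406
Ending inventory: 346 @ $20 = $6,920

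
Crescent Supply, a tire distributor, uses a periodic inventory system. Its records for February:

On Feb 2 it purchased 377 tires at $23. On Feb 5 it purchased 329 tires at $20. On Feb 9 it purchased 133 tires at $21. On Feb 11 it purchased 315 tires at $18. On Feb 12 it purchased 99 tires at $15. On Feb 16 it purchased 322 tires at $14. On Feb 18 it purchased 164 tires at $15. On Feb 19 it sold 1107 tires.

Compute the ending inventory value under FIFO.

Ending inventory = $9,299

Feb 19, 1107 sold [FIFO — oldest first]: 377 @ $23 + 329 @ $20 + 133 @ $21 + 268 @ $18 = $22,868
Ending inventory: 47 @ $18 + 99 @ $15 + 322 @ $14 + 164 @ $15 = $9,299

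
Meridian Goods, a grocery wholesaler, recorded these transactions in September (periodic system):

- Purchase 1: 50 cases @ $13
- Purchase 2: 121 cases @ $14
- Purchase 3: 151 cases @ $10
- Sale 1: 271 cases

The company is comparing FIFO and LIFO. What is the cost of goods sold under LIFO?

FIFO COGS: 50 @ $13 + 121 @ $14 + 100 @ $10 = $3,344
LIFO COGS: 151 @ $10 + 120 @ $14 = $3,190

COGS = $3,190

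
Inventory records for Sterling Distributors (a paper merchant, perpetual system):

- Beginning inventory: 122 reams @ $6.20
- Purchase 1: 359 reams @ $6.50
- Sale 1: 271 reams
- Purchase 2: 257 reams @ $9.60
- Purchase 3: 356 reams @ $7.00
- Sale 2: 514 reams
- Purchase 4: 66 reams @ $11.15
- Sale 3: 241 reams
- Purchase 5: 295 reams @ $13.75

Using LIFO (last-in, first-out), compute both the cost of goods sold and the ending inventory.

Sale 1 (271) [LIFO — newest first]: 271 @ $6.50 = $1,761.50
Sale 2 (514) [LIFO — newest first]: 356 @ $7.00 + 158 @ $9.60 = $4,008.80
Sale 3 (241) [LIFO — newest first]: 66 @ $11.15 + 99 @ $9.60 + 76 @ $6.50 = $2,180.30
Total COGS = $1,761.50 + $4,008.80 + $2,180.30 = $7,950.60
Ending inventory: 122 @ $6.20 + 12 @ $6.50 + 295 @ $13.75 = $4,890.65
Check: goods available $12,841.25 = COGS $7,950.60 + ending $4,890.65

COGS = $7,950.60; ending inventory = $4,890.65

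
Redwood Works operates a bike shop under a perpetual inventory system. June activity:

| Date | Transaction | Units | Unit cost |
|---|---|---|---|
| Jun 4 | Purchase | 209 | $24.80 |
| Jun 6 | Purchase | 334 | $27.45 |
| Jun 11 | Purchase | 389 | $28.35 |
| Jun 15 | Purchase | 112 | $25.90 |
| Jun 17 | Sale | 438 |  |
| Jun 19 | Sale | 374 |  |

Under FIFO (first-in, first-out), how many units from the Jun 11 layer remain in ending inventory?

Jun 17, 438 sold [FIFO — oldest first]: 209 @ $24.80 + 229 @ $27.45 = $11,469.25
Jun 19, 374 sold [FIFO — oldest first]: 105 @ $27.45 + 269 @ $28.35 = $10,508.40
Total COGS = $11,469.25 + $10,508.40 = $21,977.65
Ending inventory: 120 @ $28.35 + 112 @ $25.90 = $6,302.80
Check: goods available $28,280.45 = COGS $21,977.65 + ending $6,302.80

120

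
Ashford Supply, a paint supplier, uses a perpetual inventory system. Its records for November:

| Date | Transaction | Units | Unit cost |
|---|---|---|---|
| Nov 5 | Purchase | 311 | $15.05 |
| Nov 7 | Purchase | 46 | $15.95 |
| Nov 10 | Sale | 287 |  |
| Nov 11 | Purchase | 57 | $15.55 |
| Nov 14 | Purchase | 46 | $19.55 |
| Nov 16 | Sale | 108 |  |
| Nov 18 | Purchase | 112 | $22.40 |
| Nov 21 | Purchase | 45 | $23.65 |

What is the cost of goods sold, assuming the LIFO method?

Nov 10, 287 sold [LIFO — newest first]: 46 @ $15.95 + 241 @ $15.05 = $4,360.75
Nov 16, 108 sold [LIFO — newest first]: 46 @ $19.55 + 57 @ $15.55 + 5 @ $15.05 = $1,860.90
Total COGS = $4,360.75 + $1,860.90 = $6,221.65
Ending inventory: 65 @ $15.05 + 112 @ $22.40 + 45 @ $23.65 = $4,551.30

COGS = $6,221.65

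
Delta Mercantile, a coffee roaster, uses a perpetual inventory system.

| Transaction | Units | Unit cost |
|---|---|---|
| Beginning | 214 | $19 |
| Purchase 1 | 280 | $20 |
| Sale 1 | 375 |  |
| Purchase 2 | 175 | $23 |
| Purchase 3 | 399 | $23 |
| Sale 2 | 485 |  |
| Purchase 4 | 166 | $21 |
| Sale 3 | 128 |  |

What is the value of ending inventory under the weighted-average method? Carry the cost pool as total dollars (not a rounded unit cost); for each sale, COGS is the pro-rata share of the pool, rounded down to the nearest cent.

Ending inventory = $5,358.98

After Beginning: 214 on hand, pool $4,066.00 (≈ $19.0000 each)
After Purchase 1: 494 on hand, pool $9,666.00 (≈ $19.5668 each)
Sale 1, sell 375: 375/494 × $9,666.00 → $7,337.55
After Purchase 2: 294 on hand, pool $6,353.45 (≈ $21.6104 each)
After Purchase 3: 693 on hand, pool $15,530.45 (≈ $22.4105 each)
Sale 2, sell 485: 485/693 × $15,530.45 → $10,869.07
After Purchase 4: 374 on hand, pool $8,147.38 (≈ $21.7844 each)
Sale 3, sell 128: 128/374 × $8,147.38 → $2,788.40
Total COGS = $7,337.55 + $10,869.07 + $2,788.40 = $20,995.02
Ending inventory (cost pool remaining) = $5,358.98
Check: goods available $26,354.00 = COGS $20,995.02 + ending $5,358.98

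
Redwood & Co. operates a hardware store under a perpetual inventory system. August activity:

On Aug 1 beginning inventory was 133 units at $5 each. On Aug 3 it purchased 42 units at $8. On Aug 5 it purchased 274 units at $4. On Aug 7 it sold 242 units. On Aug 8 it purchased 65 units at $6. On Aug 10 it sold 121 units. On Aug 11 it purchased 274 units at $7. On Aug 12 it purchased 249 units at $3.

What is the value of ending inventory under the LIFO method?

Ending inventory = $3,474

Aug 7, 242 sold [LIFO — newest first]: 242 @ $4 = $968
Aug 10, 121 sold [LIFO — newest first]: 65 @ $6 + 32 @ $4 + 24 @ $8 = $710
Total COGS = $968 + $710 = $1,678
Ending inventory: 133 @ $5 + 18 @ $8 + 274 @ $7 + 249 @ $3 = $3,474
Check: goods available $5,152 = COGS $1,678 + ending $3,474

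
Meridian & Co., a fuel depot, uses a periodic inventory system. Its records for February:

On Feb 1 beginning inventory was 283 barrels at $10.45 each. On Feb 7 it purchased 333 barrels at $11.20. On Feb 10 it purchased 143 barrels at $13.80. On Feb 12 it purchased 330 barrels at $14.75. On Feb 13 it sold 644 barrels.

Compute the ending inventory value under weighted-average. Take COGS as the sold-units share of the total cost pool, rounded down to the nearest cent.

Ending inventory = $5,527.91

Feb 13, sell 644: 644/1089 × $13,527.85 → $7,999.94
Ending inventory (cost pool remaining) = $5,527.91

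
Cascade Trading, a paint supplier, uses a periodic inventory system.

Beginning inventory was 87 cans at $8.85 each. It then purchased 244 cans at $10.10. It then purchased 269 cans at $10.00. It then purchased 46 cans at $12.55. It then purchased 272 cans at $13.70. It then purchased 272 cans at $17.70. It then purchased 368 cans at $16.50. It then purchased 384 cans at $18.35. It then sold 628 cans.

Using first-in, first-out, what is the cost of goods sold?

Sale 1 (628) [FIFO — oldest first]: 87 @ $8.85 + 244 @ $10.10 + 269 @ $10.00 + 28 @ $12.55 = $6,275.75
Ending inventory: 18 @ $12.55 + 272 @ $13.70 + 272 @ $17.70 + 368 @ $16.50 + 384 @ $18.35 = $21,885.10

COGS = $6,275.75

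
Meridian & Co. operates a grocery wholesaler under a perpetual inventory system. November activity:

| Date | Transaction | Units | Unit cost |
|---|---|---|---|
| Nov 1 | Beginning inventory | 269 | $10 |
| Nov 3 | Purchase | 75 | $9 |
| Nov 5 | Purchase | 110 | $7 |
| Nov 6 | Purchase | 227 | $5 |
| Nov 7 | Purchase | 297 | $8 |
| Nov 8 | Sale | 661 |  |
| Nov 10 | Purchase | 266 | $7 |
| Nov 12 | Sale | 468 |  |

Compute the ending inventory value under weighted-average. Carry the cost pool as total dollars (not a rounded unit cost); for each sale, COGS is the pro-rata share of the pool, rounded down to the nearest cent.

After Nov 1: 269 on hand, pool $2,690.00 (≈ $10.0000 each)
After Nov 3: 344 on hand, pool $3,365.00 (≈ $9.7820 each)
After Nov 5: 454 on hand, pool $4,135.00 (≈ $9.1079 each)
After Nov 6: 681 on hand, pool $5,270.00 (≈ $7.7386 each)
After Nov 7: 978 on hand, pool $7,646.00 (≈ $7.8180 each)
Nov 8, sell 661: 661/978 × $7,646.00 → $5,167.69
After Nov 10: 583 on hand, pool $4,340.31 (≈ $7.4448 each)
Nov 12, sell 468: 468/583 × $4,340.31 → $3,484.15
Total COGS = $5,167.69 + $3,484.15 = $8,651.84
Ending inventory (cost pool remaining) = $856.16

Ending inventory = $856.16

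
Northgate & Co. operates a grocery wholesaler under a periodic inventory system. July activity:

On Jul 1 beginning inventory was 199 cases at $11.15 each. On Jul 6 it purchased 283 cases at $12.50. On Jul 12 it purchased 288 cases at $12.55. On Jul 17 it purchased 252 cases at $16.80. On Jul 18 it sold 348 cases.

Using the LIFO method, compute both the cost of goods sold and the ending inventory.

COGS = $5,438.40; ending inventory = $8,165.95

Jul 18, 348 sold [LIFO — newest first]: 252 @ $16.80 + 96 @ $12.55 = $5,438.40
Ending inventory: 199 @ $11.15 + 283 @ $12.50 + 192 @ $12.55 = $8,165.95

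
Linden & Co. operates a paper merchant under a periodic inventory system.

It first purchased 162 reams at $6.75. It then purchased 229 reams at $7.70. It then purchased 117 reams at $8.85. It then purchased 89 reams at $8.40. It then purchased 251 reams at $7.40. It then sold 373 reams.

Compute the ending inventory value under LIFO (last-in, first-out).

Ending inventory = $3,600.20

Sale 1 (373) [LIFO — newest first]: 251 @ $7.40 + 89 @ $8.40 + 33 @ $8.85 = $2,897.05
Ending inventory: 162 @ $6.75 + 229 @ $7.70 + 84 @ $8.85 = $3,600.20
Check: goods available $6,497.25 = COGS $2,897.05 + ending $3,600.20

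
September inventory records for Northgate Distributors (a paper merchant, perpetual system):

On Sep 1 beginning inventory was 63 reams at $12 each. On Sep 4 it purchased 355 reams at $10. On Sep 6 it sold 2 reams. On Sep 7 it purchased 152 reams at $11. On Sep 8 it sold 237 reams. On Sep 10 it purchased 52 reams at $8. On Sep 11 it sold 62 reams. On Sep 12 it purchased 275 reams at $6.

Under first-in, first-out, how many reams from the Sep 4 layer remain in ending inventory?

Sep 6, 2 sold [FIFO — oldest first]: 2 @ $12 = $24
Sep 8, 237 sold [FIFO — oldest first]: 61 @ $12 + 176 @ $10 = $2,492
Sep 11, 62 sold [FIFO — oldest first]: 62 @ $10 = $620
Total COGS = $24 + $2,492 + $620 = $3,136
Ending inventory: 117 @ $10 + 152 @ $11 + 52 @ $8 + 275 @ $6 = $4,908

117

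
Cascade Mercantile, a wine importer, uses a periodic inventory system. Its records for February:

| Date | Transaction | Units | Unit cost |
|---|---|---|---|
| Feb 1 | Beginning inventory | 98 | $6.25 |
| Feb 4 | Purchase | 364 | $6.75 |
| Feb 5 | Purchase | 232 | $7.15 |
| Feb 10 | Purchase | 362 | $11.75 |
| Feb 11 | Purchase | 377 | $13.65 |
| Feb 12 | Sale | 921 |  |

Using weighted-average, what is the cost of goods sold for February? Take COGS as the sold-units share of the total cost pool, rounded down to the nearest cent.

Feb 12, sell 921: 921/1433 × $14,127.85 → $9,080.07
Ending inventory (cost pool remaining) = $5,047.78

COGS = $9,080.07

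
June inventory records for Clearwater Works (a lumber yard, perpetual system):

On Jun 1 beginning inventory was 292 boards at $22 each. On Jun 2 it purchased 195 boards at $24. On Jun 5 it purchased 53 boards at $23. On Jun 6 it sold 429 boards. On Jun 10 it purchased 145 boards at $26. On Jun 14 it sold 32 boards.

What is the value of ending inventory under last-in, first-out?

Ending inventory = $5,380

Jun 6, 429 sold [LIFO — newest first]: 53 @ $23 + 195 @ $24 + 181 @ $22 = $9,881
Jun 14, 32 sold [LIFO — newest first]: 32 @ $26 = $832
Total COGS = $9,881 + $832 = $10,713
Ending inventory: 111 @ $22 + 113 @ $26 = $5,380
Check: goods available $16,093 = COGS $10,713 + ending $5,380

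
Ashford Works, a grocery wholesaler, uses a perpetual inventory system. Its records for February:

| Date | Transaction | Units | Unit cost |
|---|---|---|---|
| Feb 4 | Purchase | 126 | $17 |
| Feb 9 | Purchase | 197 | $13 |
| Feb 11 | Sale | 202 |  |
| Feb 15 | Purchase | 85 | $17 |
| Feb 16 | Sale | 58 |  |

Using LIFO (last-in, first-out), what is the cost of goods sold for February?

Feb 11, 202 sold [LIFO — newest first]: 197 @ $13 + 5 @ $17 = $2,646
Feb 16, 58 sold [LIFO — newest first]: 58 @ $17 = $986
Total COGS = $2,646 + $986 = $3,632
Ending inventory: 121 @ $17 + 27 @ $17 = $2,516
Check: goods available $6,148 = COGS $3,632 + ending $2,516

COGS = $3,632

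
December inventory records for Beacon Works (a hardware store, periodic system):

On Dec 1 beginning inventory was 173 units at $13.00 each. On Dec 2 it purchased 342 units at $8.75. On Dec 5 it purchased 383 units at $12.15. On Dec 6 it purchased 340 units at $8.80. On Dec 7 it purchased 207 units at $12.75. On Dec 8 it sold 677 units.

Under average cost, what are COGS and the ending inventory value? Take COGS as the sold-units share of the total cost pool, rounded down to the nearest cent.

Dec 8, sell 677: 677/1445 × $15,526.20 → $7,274.21
Ending inventory (cost pool remaining) = $8,251.99

COGS = $7,274.21; ending inventory = $8,251.99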